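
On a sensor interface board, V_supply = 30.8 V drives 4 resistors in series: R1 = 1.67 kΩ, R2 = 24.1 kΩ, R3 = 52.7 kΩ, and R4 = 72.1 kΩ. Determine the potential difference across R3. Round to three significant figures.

ΣR = 1.67 + 24.1 + 52.7 + 72.1 = 150.6 kΩ.
V = V_supply · R/ΣR = 30.8 × 0.3500 = 10.78 V.

V ≈ 10.8 V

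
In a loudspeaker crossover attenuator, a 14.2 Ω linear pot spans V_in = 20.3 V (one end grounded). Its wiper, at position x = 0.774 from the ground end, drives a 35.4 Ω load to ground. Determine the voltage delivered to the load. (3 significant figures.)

The pot divides into 3.209 Ω above the wiper and 10.99 Ω below.
(x·R_p) ‖ R_L = 8.387 Ω.
Loaded-divider output: V_out = 20.3 × 0.7233 = 14.68 V.
(Unloaded: V_out = x·V_in = 15.7 V.)

V_out ≈ 14.7 V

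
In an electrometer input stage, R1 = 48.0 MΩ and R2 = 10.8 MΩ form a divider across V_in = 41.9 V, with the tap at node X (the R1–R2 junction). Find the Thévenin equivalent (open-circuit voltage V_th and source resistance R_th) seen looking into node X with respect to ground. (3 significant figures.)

Open-circuit (no load on X): V_th = V_in · R2/(R1 + R2) = 41.9 × 10.8/(48.00 + 10.8) = 7.696 V.
With V_in suppressed (replaced by a short), R_th = R1 ‖ R2 = (48.00 × 10.8)/(48.00 + 10.8) = 8.816 MΩ.

V_th ≈ 7.70 V, R_th ≈ 8.82 MΩ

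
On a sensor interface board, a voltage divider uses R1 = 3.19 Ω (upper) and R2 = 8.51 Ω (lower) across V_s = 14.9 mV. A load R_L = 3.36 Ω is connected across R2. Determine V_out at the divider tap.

The load sits in parallel with R2, giving an effective lower resistance R2' = R2·R_L/(R2+R_L) = 2.409 Ω.
Then V_out = V_s · R2'/(R1 + R2') = 14.9 × 2.409/5.599 = 6.411 mV.
(Unloaded it would be 10.8 mV; the load pulls it down.)

V_out ≈ 6.41 mV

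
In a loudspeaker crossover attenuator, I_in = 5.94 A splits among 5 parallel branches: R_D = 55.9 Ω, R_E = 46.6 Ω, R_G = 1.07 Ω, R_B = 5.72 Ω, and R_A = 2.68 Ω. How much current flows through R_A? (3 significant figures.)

I ≈ 1.46 A

ΣG = 1/55.9 + 1/46.6 + 1/1.07 + 1/5.72 + 1/2.68 = 1.522.
R_A takes the fraction G_k/ΣG = 0.3731/1.522 = 0.2452, so I = 5.94 × 0.2452 = 1.456 A.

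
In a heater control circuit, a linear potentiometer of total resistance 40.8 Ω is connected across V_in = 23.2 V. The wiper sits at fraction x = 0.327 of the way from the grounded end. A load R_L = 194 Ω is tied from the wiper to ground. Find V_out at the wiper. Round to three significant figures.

Split the track: R_lower = x·R_p = 13.34 Ω, R_upper = (1−x)·R_p = 27.46 Ω.
Lower segment in parallel with the load: 13.34 ‖ 194 = 12.48 Ω.
Then V_out = V_in · 12.48/(27.46 + 12.48) = 7.251 V.
(Unloaded: V_out = x·V_in = 7.59 V.)

V_out ≈ 7.25 V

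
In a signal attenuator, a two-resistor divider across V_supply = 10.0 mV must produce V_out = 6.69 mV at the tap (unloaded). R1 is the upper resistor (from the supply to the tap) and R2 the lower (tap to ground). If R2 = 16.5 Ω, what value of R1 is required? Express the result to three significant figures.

R1 ≈ 8.16 Ω

The divider ratio is R2/(R1+R2) = 6.69/10.0 = 0.6690.
Rearranging, R1 = R2·(1−k)/k = 16.5 × 0.4948 = 8.164 Ω.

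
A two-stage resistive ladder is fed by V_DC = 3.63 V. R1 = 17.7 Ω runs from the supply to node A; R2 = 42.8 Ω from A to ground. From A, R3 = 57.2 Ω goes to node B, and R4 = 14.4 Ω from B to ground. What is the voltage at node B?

Node A sees R2 in parallel with the series input of stage 2, R3 + R4 = 71.60 Ω.
R2 ‖ (R3+R4) = 26.79 Ω.
V_A = 3.63 × 26.79/(17.7 + 26.79) = 2.186 V.
Stage 2 is unloaded, so V_B = V_A · R4/(R3+R4) = 2.186 × 14.4/71.60 = 0.4396 V.

V_B ≈ 0.440 V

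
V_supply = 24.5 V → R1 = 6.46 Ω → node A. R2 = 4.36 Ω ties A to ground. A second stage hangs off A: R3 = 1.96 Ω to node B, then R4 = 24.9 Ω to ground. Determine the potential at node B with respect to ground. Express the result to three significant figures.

Node A sees R2 in parallel with the series input of stage 2, R3 + R4 = 26.86 Ω.
Effective lower resistance at A: R2 ‖ 26.86 = 3.751 Ω.
V_A = 24.5 × 3.751/(6.46 + 3.751) = 9.000 V.
V_B = V_A × 0.9270 = 8.343 V.

V_B ≈ 8.34 V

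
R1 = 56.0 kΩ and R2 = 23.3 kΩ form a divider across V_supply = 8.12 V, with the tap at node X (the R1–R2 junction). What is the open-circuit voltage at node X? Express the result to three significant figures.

V_th ≈ 2.39 V

V_th is the unloaded tap voltage: V_supply · R2/(R1+R2) = 8.12 × 0.2938 = 2.386 V.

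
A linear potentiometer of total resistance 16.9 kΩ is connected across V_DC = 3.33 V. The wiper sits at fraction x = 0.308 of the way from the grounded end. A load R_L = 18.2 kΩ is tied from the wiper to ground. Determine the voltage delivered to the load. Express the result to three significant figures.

Lower segment x·R_p = 5.205 kΩ; upper segment (1−x)·R_p = 11.69 kΩ.
(x·R_p) ‖ R_L = 4.048 kΩ.
V_out = 3.33 × 4.048/(11.69 + 4.048) = 0.8562 V.
(Unloaded: V_out = x·V_DC = 1.03 V.)

V_out ≈ 0.856 V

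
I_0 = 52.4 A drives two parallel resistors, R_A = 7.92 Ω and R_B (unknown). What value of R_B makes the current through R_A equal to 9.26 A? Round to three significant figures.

Two-branch current divider: I_A = I_0 · R_B/(R_A + R_B).
9.26/52.4 = R_B/(R_A + R_B) → R_B = R_A · (0.1767)/(1 − 0.1767) = 7.92 × 0.2146 = 1.700 Ω.

R_B ≈ 1.70 Ω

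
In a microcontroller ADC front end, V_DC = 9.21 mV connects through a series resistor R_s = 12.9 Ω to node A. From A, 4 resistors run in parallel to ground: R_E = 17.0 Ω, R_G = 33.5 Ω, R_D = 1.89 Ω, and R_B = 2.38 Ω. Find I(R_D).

Equivalent of the parallel group: R_p = 0.9634 Ω.
V_A = 9.21 × 0.9634/13.86 = 0.6401 mV.
I(R_D) = V_A / R_D = 0.6401/1.89 = 0.3387 mA.

I ≈ 0.339 mA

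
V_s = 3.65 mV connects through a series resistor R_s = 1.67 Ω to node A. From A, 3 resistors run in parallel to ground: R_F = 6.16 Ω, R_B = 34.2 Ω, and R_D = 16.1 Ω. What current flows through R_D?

Parallel bank: R_p = 1/(1/6.16 + 1/34.2 + 1/16.1) = 3.942 Ω.
V_A = 3.65 × 3.942/5.612 = 2.564 mV.
Branch current I = V_A/R_D = 2.564/16.1 = 0.1592 mA.

I ≈ 0.159 mA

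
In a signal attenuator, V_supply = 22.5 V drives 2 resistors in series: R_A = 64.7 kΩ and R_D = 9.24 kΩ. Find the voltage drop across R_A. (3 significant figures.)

ΣR = 64.7 + 9.24 = 73.94 kΩ.
V = V_supply · R/ΣR = 22.5 × 0.8750 = 19.69 V.

V ≈ 19.7 V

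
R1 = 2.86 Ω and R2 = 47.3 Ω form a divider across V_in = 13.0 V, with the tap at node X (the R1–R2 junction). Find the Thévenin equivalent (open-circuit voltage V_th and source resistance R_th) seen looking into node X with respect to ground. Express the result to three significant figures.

V_th is the unloaded tap voltage: V_in · R2/(R1+R2) = 13.0 × 0.9430 = 12.26 V.
With V_in suppressed (replaced by a short), R_th = R1 ‖ R2 = (2.860 × 47.3)/(2.860 + 47.3) = 2.697 Ω.

V_th ≈ 12.3 V, R_th ≈ 2.70 Ω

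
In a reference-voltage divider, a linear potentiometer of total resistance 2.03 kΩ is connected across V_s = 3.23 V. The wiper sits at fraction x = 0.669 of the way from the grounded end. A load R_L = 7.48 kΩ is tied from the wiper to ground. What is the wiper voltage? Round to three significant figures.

Lower segment x·R_p = 1.358 kΩ; upper segment (1−x)·R_p = 0.6719 kΩ.
Lower segment in parallel with the load: 1.358 ‖ 7.48 = 1.149 kΩ.
Then V_out = V_s · 1.149/(0.6719 + 1.149) = 2.038 V.

V_out ≈ 2.04 V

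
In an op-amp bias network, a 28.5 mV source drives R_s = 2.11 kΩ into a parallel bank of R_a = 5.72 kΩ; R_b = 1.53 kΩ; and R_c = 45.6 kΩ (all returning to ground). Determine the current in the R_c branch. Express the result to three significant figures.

I ≈ 0.224 µA

Combine the parallel branches: R_p = (1/5.72 + 1/1.53 + 1/45.6)⁻¹ = 1.176 kΩ.
Node voltage V_A = V_in · R_p/(R_s + R_p) = 28.5 × 0.3579 = 10.20 mV.
I(R_c) = V_A / R_c = 10.20/45.6 = 0.2237 µA.
(Equivalently: I_total = 8.673 µA, then current-divider fraction G_k/ΣG = 0.02579.)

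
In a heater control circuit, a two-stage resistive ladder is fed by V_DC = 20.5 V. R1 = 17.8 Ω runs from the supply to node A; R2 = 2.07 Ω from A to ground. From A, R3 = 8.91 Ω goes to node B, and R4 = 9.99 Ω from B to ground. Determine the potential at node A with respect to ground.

The second stage (R3 + R4 = 18.90 Ω) loads node A in parallel with R2.
R2 ‖ (R3+R4) = 1.866 Ω.
V_A = 20.5 × 1.866/(17.8 + 1.866) = 1.945 V.

V_A ≈ 1.94 V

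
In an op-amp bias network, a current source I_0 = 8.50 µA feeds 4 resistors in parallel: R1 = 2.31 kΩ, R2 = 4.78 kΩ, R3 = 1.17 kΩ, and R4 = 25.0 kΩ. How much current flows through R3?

I ≈ 4.73 µA

Conductances: ΣG = 1/2.31 + 1/4.78 + 1/1.17 + 1/25.0 = 1.537 (1/kΩ).
By the current-divider rule, I = I_0 · G_k/ΣG = 8.50 × 0.5562 = 4.727 µA.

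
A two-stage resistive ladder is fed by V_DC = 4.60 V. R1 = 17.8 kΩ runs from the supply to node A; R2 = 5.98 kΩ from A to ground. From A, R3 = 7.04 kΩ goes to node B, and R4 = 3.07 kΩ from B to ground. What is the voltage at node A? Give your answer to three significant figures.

V_A ≈ 0.802 V

The second stage (R3 + R4 = 10.11 kΩ) loads node A in parallel with R2.
R2 ‖ (R3+R4) = 3.757 kΩ.
V_A = 4.60 × 3.757/(17.8 + 3.757) = 0.8018 V.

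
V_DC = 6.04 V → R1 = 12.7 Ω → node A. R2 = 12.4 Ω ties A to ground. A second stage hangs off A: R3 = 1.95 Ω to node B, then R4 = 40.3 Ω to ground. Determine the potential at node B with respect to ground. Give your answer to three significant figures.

Node A sees R2 in parallel with the series input of stage 2, R3 + R4 = 42.25 Ω.
R2 ‖ (R3+R4) = 9.586 Ω.
So V_A = 6.04 × 0.4301 = 2.598 V.
Then the unloaded second divider: V_B = V_A × R4/(R3+R4) = 2.598 × 0.9538 = 2.478 V.

V_B ≈ 2.48 V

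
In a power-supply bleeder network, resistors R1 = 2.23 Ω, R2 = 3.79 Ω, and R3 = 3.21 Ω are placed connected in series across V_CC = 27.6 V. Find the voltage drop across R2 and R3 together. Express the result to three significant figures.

ΣR = 2.23 + 3.79 + 3.21 = 9.230 Ω.
R_{R2..R3} = 3.79 + 3.21 = 7.000 Ω.
Voltage divider: V = V_CC · (7.000 / 9.230) = 27.6 × 0.7584 = 20.93 V.

V ≈ 20.9 V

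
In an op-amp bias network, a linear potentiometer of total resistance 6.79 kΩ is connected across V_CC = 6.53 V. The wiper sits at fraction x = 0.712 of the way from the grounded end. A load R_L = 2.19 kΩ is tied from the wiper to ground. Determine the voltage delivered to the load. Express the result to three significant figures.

V_out ≈ 2.84 V

Split the track: R_lower = x·R_p = 4.834 kΩ, R_upper = (1−x)·R_p = 1.956 kΩ.
(x·R_p) ‖ R_L = 1.507 kΩ.
Then V_out = V_CC · 1.507/(1.956 + 1.507) = 2.842 V.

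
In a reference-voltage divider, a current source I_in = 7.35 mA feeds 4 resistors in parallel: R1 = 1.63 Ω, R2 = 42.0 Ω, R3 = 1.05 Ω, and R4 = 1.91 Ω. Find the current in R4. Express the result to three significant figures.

I ≈ 1.82 mA

Total conductance ΣG = 1/1.63 + 1/42.0 + 1/1.05 + 1/1.91 = 2.113 (units of 1/Ω).
By the current-divider rule, I = I_in · G_k/ΣG = 7.35 × 0.2478 = 1.821 mA.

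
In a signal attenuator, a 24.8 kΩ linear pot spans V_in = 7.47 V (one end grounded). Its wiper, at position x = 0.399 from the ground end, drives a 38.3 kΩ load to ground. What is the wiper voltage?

Split the track: R_lower = x·R_p = 9.895 kΩ, R_upper = (1−x)·R_p = 14.90 kΩ.
R_L loads the lower segment: effective lower R = 7.864 kΩ.
Loaded-divider output: V_out = 7.47 × 0.3454 = 2.580 V.

V_out ≈ 2.58 V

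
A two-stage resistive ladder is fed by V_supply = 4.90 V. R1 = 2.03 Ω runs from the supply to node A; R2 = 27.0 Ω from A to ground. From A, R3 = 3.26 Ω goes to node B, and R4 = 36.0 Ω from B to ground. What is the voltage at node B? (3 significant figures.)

Node A sees R2 in parallel with the series input of stage 2, R3 + R4 = 39.26 Ω.
R2 ‖ (R3+R4) = 16.00 Ω.
So V_A = 4.90 × 0.8874 = 4.348 V.
V_B = V_A × 0.9170 = 3.987 V.

V_B ≈ 3.99 V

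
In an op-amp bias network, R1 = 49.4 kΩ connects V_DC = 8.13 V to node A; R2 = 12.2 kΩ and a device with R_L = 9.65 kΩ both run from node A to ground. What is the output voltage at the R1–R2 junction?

R2 ‖ R_L = (12.2 × 9.65)/(12.2 + 9.65) = 5.388 kΩ.
Now apply the divider: V_out = 8.13 × 0.09834 = 0.7995 V.
(Unloaded it would be 1.61 V; the load pulls it down.)

V_out ≈ 0.800 V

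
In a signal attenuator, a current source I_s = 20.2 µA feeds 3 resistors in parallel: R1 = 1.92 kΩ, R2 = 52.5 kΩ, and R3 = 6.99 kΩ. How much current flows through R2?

Total conductance ΣG = 1/1.92 + 1/52.5 + 1/6.99 = 0.6829 (units of 1/kΩ).
R2 takes the fraction G_k/ΣG = 0.01905/0.6829 = 0.02789, so I = 20.2 × 0.02789 = 0.5634 µA.

I ≈ 0.563 µA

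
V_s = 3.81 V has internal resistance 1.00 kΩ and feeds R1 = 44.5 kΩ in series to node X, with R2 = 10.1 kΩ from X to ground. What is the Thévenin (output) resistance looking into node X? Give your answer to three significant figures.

R1' = 1.00 + 44.5 = 45.50 kΩ (source resistance + R1).
With V_s suppressed (replaced by a short), R_th = R1' ‖ R2 = (45.50 × 10.1)/(45.50 + 10.1) = 8.265 kΩ.

R_th ≈ 8.27 kΩ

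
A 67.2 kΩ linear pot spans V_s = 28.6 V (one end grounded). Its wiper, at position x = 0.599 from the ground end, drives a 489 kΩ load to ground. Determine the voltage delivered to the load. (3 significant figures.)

V_out ≈ 16.6 V

Lower segment x·R_p = 40.25 kΩ; upper segment (1−x)·R_p = 26.95 kΩ.
R_L loads the lower segment: effective lower R = 37.19 kΩ.
V_out = 28.6 × 37.19/(26.95 + 37.19) = 16.58 V.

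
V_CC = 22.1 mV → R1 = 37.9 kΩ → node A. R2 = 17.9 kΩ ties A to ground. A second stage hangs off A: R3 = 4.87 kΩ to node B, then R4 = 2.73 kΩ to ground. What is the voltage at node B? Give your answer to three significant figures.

V_B ≈ 0.980 mV

Looking into the second stage from A: R3 + R4 = 7.600 kΩ appears in parallel with R2.
R2 ‖ (R3+R4) = 5.335 kΩ.
First divider: V_A = V_CC · 5.335/(37.9 + 5.335) = 2.727 mV.
V_B = V_A × 0.3592 = 0.9796 mV.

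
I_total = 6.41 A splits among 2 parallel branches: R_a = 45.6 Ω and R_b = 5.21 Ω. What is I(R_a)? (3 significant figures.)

Two-branch current divider: I_k = I_total · R_other/(R_1 + R_2).
So I = 6.41 × 5.21/50.81 = 0.6573 A.

I ≈ 0.657 A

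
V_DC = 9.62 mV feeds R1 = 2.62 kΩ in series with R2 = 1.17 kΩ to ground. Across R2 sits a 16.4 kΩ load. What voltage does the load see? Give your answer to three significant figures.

V_out ≈ 2.83 mV

First combine the lower leg with the load: R2 ‖ R_L = 1.092 kΩ.
Voltage divider with the loaded lower leg: V_out = 9.62 × 1.092/(2.62 + 1.092) = 9.62 × 0.2942 = 2.830 mV.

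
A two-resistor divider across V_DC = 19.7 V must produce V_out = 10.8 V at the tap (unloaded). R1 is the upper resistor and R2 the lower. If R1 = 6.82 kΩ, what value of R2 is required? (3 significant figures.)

R2 ≈ 8.28 kΩ

V_out/V_DC = R2/(R1+R2) = 0.5482.
So R2 = R1 · V_out/(V_DC − V_out) = 6.82 × 10.8/(19.7 − 10.8) = 6.82 × 1.213 = 8.276 kΩ.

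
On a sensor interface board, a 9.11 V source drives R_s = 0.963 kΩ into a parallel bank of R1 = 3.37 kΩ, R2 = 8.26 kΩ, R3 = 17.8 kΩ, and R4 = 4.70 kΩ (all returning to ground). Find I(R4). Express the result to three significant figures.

Parallel bank: R_p = 1/(1/3.37 + 1/8.26 + 1/17.8 + 1/4.70) = 1.456 kΩ.
Node voltage V_A = V_s · R_p/(R_s + R_p) = 9.11 × 0.6019 = 5.484 V.
I(R4) = V_A / R4 = 5.484/4.70 = 1.167 mA.

I ≈ 1.17 mA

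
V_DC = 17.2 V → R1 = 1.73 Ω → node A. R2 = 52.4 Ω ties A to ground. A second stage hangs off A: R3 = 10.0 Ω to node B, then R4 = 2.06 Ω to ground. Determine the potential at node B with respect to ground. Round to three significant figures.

Node A sees R2 in parallel with the series input of stage 2, R3 + R4 = 12.06 Ω.
R2 ‖ (R3+R4) = 9.804 Ω.
First divider: V_A = V_DC · 9.804/(1.73 + 9.804) = 14.62 V.
Stage 2 is unloaded, so V_B = V_A · R4/(R3+R4) = 14.62 × 2.06/12.06 = 2.497 V.

V_B ≈ 2.50 V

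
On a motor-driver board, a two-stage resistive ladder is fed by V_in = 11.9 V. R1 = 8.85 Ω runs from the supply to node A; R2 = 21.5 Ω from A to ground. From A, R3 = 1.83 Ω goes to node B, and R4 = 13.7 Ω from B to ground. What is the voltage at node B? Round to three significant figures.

The second stage (R3 + R4 = 15.53 Ω) loads node A in parallel with R2.
R2 ‖ (R3+R4) = 9.017 Ω.
So V_A = 11.9 × 0.5047 = 6.006 V.
Then the unloaded second divider: V_B = V_A × R4/(R3+R4) = 6.006 × 0.8822 = 5.298 V.

V_B ≈ 5.30 V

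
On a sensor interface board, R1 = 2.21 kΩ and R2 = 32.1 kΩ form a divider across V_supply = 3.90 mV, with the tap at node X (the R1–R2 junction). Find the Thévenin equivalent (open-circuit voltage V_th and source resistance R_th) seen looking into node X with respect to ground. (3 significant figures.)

With X open, the divider is unloaded: V_th = 3.90 × 32.1/34.31 = 3.649 mV.
Zeroing V_supply shorts the top of R1 to ground, so R_th = R1 ‖ R2 = 2.068 kΩ.

V_th ≈ 3.65 mV, R_th ≈ 2.07 kΩ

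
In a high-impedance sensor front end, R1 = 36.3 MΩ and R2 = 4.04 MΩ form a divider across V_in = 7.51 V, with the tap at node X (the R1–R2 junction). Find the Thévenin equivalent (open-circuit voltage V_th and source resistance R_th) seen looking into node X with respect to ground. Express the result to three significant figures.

With X open, the divider is unloaded: V_th = 7.51 × 4.04/40.34 = 0.7521 V.
Looking into X with the source shorted: R_th = R1·R2/(R1+R2) = 36.30 × 4.04/40.34 = 3.635 MΩ.

V_th ≈ 0.752 V, R_th ≈ 3.64 MΩ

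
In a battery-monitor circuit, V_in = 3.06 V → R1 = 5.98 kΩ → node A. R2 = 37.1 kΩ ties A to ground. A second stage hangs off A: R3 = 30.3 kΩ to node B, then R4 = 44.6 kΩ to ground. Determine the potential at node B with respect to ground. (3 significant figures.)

The second stage (R3 + R4 = 74.90 kΩ) loads node A in parallel with R2.
R2 ‖ (R3+R4) = 24.81 kΩ.
So V_A = 3.06 × 0.8058 = 2.466 V.
Stage 2 is unloaded, so V_B = V_A · R4/(R3+R4) = 2.466 × 44.6/74.90 = 1.468 V.

V_B ≈ 1.47 V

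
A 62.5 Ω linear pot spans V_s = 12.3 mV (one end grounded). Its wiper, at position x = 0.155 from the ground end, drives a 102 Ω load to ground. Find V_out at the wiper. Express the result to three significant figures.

V_out ≈ 1.76 mV

The pot divides into 52.81 Ω above the wiper and 9.688 Ω below.
(x·R_p) ‖ R_L = 8.847 Ω.
V_out = 12.3 × 8.847/(52.81 + 8.847) = 1.765 mV.
(Unloaded: V_out = x·V_s = 1.91 mV.)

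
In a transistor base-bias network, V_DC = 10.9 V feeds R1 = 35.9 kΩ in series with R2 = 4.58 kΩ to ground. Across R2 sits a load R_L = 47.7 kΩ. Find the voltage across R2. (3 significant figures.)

First combine the lower leg with the load: R2 ‖ R_L = 4.179 kΩ.
Then V_out = V_DC · R2'/(R1 + R2') = 10.9 × 4.179/40.08 = 1.136 V.

V_out ≈ 1.14 V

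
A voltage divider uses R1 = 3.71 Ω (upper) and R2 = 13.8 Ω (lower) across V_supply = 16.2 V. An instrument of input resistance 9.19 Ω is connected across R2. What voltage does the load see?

V_out ≈ 9.69 V

First combine the lower leg with the load: R2 ‖ R_L = 5.516 Ω.
Voltage divider with the loaded lower leg: V_out = 16.2 × 5.516/(3.71 + 5.516) = 16.2 × 0.5979 = 9.686 V.
(Unloaded it would be 12.8 V; the load pulls it down.)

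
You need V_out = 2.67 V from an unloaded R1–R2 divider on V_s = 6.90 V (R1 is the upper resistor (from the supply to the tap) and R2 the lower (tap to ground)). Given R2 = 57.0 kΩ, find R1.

Required fraction k = V_out/V_s = 0.3870.
Rearranging, R1 = R2·(1−k)/k = 57.0 × 1.584 = 90.30 kΩ.

R1 ≈ 90.3 kΩ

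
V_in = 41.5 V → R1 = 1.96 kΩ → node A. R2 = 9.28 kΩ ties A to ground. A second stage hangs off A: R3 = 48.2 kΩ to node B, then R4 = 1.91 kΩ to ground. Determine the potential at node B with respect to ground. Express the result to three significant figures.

Node A sees R2 in parallel with the series input of stage 2, R3 + R4 = 50.11 kΩ.
R2 ‖ (R3+R4) = 7.830 kΩ.
V_A = 41.5 × 7.830/(1.96 + 7.830) = 33.19 V.
Stage 2 is unloaded, so V_B = V_A · R4/(R3+R4) = 33.19 × 1.91/50.11 = 1.265 V.

V_B ≈ 1.27 V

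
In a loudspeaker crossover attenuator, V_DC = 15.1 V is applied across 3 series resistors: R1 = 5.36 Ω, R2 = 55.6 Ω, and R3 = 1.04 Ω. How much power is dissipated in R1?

The common current is I = 15.1/62.00 = 0.2435 A.
P = I²R = 0.05932 × 5.36 = 0.3179 W.

P ≈ 0.318 W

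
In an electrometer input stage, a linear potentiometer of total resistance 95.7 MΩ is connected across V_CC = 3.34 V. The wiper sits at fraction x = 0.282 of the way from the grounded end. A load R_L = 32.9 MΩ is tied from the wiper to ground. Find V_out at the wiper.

Lower segment x·R_p = 26.99 MΩ; upper segment (1−x)·R_p = 68.71 MΩ.
(x·R_p) ‖ R_L = 14.83 MΩ.
Loaded-divider output: V_out = 3.34 × 0.1775 = 0.5928 V.
(Unloaded: V_out = x·V_CC = 0.942 V.)

V_out ≈ 0.593 V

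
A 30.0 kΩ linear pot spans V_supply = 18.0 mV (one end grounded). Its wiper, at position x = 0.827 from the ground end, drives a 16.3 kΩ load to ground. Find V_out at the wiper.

The pot divides into 5.190 kΩ above the wiper and 24.81 kΩ below.
(x·R_p) ‖ R_L = 9.837 kΩ.
Loaded-divider output: V_out = 18.0 × 0.6546 = 11.78 mV.

V_out ≈ 11.8 mV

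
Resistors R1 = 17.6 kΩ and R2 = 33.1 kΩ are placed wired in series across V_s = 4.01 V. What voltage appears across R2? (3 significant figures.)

V ≈ 2.62 V

Series total: ΣR = 17.6 + 33.1 = 50.70 kΩ.
By the voltage-divider rule, V = 4.01 × 33.10/50.70 = 2.618 V.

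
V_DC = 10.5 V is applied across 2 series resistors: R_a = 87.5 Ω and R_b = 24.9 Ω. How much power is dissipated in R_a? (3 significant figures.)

P ≈ 0.764 W

The common current is I = 10.5/112.4 = 0.09342 A.
P = I²R = 0.008727 × 87.5 = 0.7636 W.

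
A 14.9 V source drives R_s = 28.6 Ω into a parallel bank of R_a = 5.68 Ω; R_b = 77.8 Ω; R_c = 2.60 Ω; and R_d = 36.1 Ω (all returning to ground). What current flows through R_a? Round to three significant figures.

I ≈ 0.144 A

Equivalent of the parallel group: R_p = 1.663 Ω.
Node voltage V_A = V_CC · R_p/(R_s + R_p) = 14.9 × 0.05496 = 0.8189 V.
Branch current I = V_A/R_a = 0.8189/5.68 = 0.1442 A.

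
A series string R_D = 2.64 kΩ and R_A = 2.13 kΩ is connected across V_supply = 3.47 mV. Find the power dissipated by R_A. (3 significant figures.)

P ≈ 1.13 nW

Series current I = V_supply/ΣR = 3.47/4.770 = 0.7275 µA.
V(R_A) = I·R = 1.549 mV; P = V·I = 1.549 × 0.7275 = 1.127 nW.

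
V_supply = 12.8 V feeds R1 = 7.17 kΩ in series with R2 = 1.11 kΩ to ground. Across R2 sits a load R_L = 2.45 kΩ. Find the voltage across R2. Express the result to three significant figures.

First combine the lower leg with the load: R2 ‖ R_L = 0.7639 kΩ.
Voltage divider with the loaded lower leg: V_out = 12.8 × 0.7639/(7.17 + 0.7639) = 12.8 × 0.09628 = 1.232 V.
(Unloaded it would be 1.72 V; the load pulls it down.)

V_out ≈ 1.23 V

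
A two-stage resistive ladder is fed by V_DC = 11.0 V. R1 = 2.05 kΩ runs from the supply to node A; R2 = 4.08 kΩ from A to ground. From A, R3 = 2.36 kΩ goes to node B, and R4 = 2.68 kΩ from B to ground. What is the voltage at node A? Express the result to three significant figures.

Looking into the second stage from A: R3 + R4 = 5.040 kΩ appears in parallel with R2.
R2 ‖ (R3+R4) = 2.255 kΩ.
First divider: V_A = V_DC · 2.255/(2.05 + 2.255) = 5.762 V.

V_A ≈ 5.76 V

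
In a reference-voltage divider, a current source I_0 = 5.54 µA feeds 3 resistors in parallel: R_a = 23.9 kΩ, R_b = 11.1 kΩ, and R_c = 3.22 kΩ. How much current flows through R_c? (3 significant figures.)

ΣG = 1/23.9 + 1/11.1 + 1/3.22 = 0.4425.
By the current-divider rule, I = I_0 · G_k/ΣG = 5.54 × 0.7018 = 3.888 µA.

I ≈ 3.89 µA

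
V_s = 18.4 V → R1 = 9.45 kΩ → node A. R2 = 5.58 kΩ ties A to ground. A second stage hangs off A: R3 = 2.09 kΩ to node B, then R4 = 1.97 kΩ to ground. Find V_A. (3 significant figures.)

V_A ≈ 3.66 V

The second stage (R3 + R4 = 4.060 kΩ) loads node A in parallel with R2.
Effective lower resistance at A: R2 ‖ 4.060 = 2.350 kΩ.
First divider: V_A = V_s · 2.350/(9.45 + 2.350) = 3.665 V.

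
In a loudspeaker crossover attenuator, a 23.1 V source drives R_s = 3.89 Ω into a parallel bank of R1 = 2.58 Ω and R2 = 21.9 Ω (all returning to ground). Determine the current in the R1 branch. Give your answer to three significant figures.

Combine the parallel branches: R_p = (1/2.58 + 1/21.9)⁻¹ = 2.308 Ω.
V_A by voltage divider: V_A = 23.1 × 2.308/(3.89 + 2.308) = 8.602 V.
Branch current I = V_A/R1 = 8.602/2.58 = 3.334 A.

I ≈ 3.33 A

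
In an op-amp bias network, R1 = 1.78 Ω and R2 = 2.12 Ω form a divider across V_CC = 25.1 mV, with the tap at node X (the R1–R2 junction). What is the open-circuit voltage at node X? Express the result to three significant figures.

V_th ≈ 13.6 mV

With X open, the divider is unloaded: V_th = 25.1 × 2.12/3.900 = 13.64 mV.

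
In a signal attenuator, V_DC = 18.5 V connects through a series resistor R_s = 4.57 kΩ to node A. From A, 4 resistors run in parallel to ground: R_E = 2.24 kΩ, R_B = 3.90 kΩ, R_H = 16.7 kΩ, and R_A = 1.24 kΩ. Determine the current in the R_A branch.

I ≈ 1.83 mA

Combine the parallel branches: R_p = (1/2.24 + 1/3.90 + 1/16.7 + 1/1.24)⁻¹ = 0.6373 kΩ.
Node voltage V_A = V_DC · R_p/(R_s + R_p) = 18.5 × 0.1224 = 2.264 V.
I(R_A) = V_A / R_A = 2.264/1.24 = 1.826 mA.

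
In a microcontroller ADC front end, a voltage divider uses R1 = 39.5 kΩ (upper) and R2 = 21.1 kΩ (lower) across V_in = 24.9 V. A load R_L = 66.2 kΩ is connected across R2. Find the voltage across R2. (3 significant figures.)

V_out ≈ 7.18 V

R2 ‖ R_L = (21.1 × 66.2)/(21.1 + 66.2) = 16.00 kΩ.
Voltage divider with the loaded lower leg: V_out = 24.9 × 16.00/(39.5 + 16.00) = 24.9 × 0.2883 = 7.178 V.
(Unloaded it would be 8.67 V; the load pulls it down.)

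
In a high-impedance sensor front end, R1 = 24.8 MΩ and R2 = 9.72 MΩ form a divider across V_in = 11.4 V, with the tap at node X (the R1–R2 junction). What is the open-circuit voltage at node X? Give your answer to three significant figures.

V_th ≈ 3.21 V

V_th is the unloaded tap voltage: V_in · R2/(R1+R2) = 11.4 × 0.2816 = 3.210 V.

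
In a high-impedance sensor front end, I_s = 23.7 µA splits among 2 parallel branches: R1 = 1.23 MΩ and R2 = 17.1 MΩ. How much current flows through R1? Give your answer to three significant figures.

I ≈ 22.1 µA

Two-branch current divider: I_k = I_s · R_other/(R_1 + R_2).
So I = 23.7 × 17.1/18.33 = 22.11 µA.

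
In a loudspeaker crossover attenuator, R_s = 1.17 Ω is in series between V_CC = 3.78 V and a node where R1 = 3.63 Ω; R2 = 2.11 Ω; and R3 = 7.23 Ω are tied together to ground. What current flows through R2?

Parallel bank: R_p = 1/(1/3.63 + 1/2.11 + 1/7.23) = 1.126 Ω.
V_A = 3.78 × 1.126/2.296 = 1.854 V.
Branch current I = V_A/R2 = 1.854/2.11 = 0.8788 A.
(Equivalently: I_total = 1.646 A, then current-divider fraction G_k/ΣG = 0.5339.)

I ≈ 0.879 A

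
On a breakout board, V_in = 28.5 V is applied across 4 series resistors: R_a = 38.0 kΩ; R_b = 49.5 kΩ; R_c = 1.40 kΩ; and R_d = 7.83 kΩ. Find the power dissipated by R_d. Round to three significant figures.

The common current is I = 28.5/96.73 = 0.2946 mA.
V(R_d) = I·R = 2.307 V; P = V·I = 2.307 × 0.2946 = 0.6797 mW.

P ≈ 0.680 mW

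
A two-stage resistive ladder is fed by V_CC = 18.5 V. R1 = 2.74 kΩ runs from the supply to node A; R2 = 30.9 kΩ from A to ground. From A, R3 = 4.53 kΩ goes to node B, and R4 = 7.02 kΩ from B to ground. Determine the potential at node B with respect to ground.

The second stage (R3 + R4 = 11.55 kΩ) loads node A in parallel with R2.
R2 ‖ (R3+R4) = 8.407 kΩ.
V_A = 18.5 × 8.407/(2.74 + 8.407) = 13.95 V.
Stage 2 is unloaded, so V_B = V_A · R4/(R3+R4) = 13.95 × 7.02/11.55 = 8.480 V.

V_B ≈ 8.48 V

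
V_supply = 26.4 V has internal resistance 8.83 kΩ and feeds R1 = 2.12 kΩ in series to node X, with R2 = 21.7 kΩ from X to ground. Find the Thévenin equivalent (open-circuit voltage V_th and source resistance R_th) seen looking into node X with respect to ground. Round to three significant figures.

R1' = 8.83 + 2.12 = 10.95 kΩ (source resistance + R1).
With X open, the divider is unloaded: V_th = 26.4 × 21.7/32.65 = 17.55 V.
Looking into X with the source shorted: R_th = R1'·R2/(R1'+R2) = 10.95 × 21.7/32.65 = 7.278 kΩ.

V_th ≈ 17.5 V, R_th ≈ 7.28 kΩ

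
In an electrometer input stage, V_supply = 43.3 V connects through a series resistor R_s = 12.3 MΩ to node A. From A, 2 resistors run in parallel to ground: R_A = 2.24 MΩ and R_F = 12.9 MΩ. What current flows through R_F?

I ≈ 0.451 µA

Parallel bank: R_p = 1/(1/2.24 + 1/12.9) = 1.909 MΩ.
V_A = 43.3 × 1.909/14.21 = 5.816 V.
I(R_F) = V_A / R_F = 5.816/12.9 = 0.4509 µA.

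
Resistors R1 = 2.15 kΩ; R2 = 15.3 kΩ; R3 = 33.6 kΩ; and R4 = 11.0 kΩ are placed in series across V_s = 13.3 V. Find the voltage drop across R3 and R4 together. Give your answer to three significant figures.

V ≈ 9.56 V

Series total: ΣR = 2.15 + 15.3 + 33.6 + 11.0 = 62.05 kΩ.
R_{R3..R4} = 33.6 + 11.0 = 44.60 kΩ.
Voltage divider: V = V_s · (44.60 / 62.05) = 13.3 × 0.7188 = 9.560 V.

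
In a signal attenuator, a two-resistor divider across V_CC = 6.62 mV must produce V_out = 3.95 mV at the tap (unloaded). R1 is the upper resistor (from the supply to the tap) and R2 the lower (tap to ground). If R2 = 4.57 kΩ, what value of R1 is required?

R1 ≈ 3.09 kΩ

V_out/V_CC = R2/(R1+R2) = 0.5967.
Rearranging, R1 = R2·(1−k)/k = 4.57 × 0.6759 = 3.089 kΩ.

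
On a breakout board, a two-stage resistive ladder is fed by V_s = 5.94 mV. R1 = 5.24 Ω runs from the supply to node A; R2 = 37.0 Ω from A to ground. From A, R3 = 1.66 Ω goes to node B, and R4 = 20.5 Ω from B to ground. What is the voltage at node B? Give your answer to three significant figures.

V_B ≈ 3.99 mV

The second stage (R3 + R4 = 22.16 Ω) loads node A in parallel with R2.
Effective lower resistance at A: R2 ‖ 22.16 = 13.86 Ω.
So V_A = 5.94 × 0.7256 = 4.310 mV.
V_B = V_A × 0.9251 = 3.987 mV.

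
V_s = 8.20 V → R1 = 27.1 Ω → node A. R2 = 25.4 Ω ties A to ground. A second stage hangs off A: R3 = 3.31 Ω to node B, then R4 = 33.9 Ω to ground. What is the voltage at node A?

Node A sees R2 in parallel with the series input of stage 2, R3 + R4 = 37.21 Ω.
R2 ‖ (R3+R4) = 15.10 Ω.
So V_A = 8.20 × 0.3578 = 2.934 V.

V_A ≈ 2.93 V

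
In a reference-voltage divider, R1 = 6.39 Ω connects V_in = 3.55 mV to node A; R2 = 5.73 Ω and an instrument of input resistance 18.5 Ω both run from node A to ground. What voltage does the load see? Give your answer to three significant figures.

First combine the lower leg with the load: R2 ‖ R_L = 4.375 Ω.
Then V_out = V_in · R2'/(R1 + R2') = 3.55 × 4.375/10.76 = 1.443 mV.

V_out ≈ 1.44 mV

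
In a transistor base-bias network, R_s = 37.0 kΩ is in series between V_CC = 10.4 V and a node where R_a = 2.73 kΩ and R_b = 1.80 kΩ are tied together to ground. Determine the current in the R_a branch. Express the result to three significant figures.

I ≈ 0.109 mA

Parallel bank: R_p = 1/(1/2.73 + 1/1.80) = 1.085 kΩ.
V_A by voltage divider: V_A = 10.4 × 1.085/(37.0 + 1.085) = 0.2962 V.
I(R_a) = V_A / R_a = 0.2962/2.73 = 0.1085 mA.
(Equivalently: I_total = 0.2731 mA, then current-divider fraction G_k/ΣG = 0.3974.)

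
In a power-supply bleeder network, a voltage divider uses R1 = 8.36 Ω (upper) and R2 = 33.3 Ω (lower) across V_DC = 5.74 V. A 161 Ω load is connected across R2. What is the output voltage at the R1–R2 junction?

V_out ≈ 4.41 V

The load sits in parallel with R2, giving an effective lower resistance R2' = R2·R_L/(R2+R_L) = 27.59 Ω.
Now apply the divider: V_out = 5.74 × 0.7675 = 4.405 V.
(Unloaded it would be 4.59 V; the load pulls it down.)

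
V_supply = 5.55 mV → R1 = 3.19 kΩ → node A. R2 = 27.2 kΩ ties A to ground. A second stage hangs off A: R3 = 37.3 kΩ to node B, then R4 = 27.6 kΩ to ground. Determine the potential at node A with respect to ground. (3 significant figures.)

V_A ≈ 4.76 mV

The second stage (R3 + R4 = 64.90 kΩ) loads node A in parallel with R2.
Effective lower resistance at A: R2 ‖ 64.90 = 19.17 kΩ.
So V_A = 5.55 × 0.8573 = 4.758 mV.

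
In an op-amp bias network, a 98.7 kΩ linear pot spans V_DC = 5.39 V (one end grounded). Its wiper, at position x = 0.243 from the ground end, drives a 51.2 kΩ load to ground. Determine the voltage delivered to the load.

Lower segment x·R_p = 23.98 kΩ; upper segment (1−x)·R_p = 74.72 kΩ.
R_L loads the lower segment: effective lower R = 16.33 kΩ.
Then V_out = V_DC · 16.33/(74.72 + 16.33) = 0.9669 V.

V_out ≈ 0.967 V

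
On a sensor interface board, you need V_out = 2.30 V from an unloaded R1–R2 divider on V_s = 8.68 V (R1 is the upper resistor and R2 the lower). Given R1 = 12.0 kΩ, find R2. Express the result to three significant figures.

R2 ≈ 4.33 kΩ

Required fraction k = V_out/V_s = 0.2650.
R2 = R1 · 0.2650/(1 − 0.2650) = 4.326 kΩ.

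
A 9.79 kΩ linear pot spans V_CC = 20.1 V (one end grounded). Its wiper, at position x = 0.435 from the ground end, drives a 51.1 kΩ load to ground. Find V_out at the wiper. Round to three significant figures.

Lower segment x·R_p = 4.259 kΩ; upper segment (1−x)·R_p = 5.531 kΩ.
R_L loads the lower segment: effective lower R = 3.931 kΩ.
Loaded-divider output: V_out = 20.1 × 0.4154 = 8.350 V.
(Unloaded: V_out = x·V_CC = 8.74 V.)

V_out ≈ 8.35 V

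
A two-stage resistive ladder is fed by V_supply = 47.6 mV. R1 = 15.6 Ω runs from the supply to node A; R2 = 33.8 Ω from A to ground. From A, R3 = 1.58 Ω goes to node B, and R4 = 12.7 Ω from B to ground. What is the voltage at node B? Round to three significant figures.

The second stage (R3 + R4 = 14.28 Ω) loads node A in parallel with R2.
Effective lower resistance at A: R2 ‖ 14.28 = 10.04 Ω.
So V_A = 47.6 × 0.3915 = 18.64 mV.
V_B = V_A × 0.8894 = 16.58 mV.

V_B ≈ 16.6 mV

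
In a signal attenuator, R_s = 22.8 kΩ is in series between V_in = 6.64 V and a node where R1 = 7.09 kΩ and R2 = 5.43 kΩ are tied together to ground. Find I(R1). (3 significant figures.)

I ≈ 0.111 mA

Equivalent of the parallel group: R_p = 3.075 kΩ.
Node voltage V_A = V_in · R_p/(R_s + R_p) = 6.64 × 0.1188 = 0.7891 V.
Branch current I = V_A/R1 = 0.7891/7.09 = 0.1113 mA.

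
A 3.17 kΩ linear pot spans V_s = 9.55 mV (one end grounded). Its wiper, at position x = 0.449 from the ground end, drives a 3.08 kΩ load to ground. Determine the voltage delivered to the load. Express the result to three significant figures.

Split the track: R_lower = x·R_p = 1.423 kΩ, R_upper = (1−x)·R_p = 1.747 kΩ.
R_L loads the lower segment: effective lower R = 0.9735 kΩ.
V_out = 9.55 × 0.9735/(1.747 + 0.9735) = 3.418 mV.
(Unloaded: V_out = x·V_s = 4.29 mV.)

V_out ≈ 3.42 mV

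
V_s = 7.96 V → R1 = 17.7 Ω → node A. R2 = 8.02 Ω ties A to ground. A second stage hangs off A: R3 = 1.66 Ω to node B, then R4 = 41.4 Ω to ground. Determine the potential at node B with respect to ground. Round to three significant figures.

V_B ≈ 2.12 V

Looking into the second stage from A: R3 + R4 = 43.06 Ω appears in parallel with R2.
R2 ‖ (R3+R4) = 6.761 Ω.
First divider: V_A = V_s · 6.761/(17.7 + 6.761) = 2.200 V.
V_B = V_A × 0.9614 = 2.115 V.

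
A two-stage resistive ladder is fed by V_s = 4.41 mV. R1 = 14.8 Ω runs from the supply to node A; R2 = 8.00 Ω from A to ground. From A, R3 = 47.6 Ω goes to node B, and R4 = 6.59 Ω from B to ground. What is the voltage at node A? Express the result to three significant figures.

Node A sees R2 in parallel with the series input of stage 2, R3 + R4 = 54.19 Ω.
R2 ‖ (R3+R4) = 6.971 Ω.
First divider: V_A = V_s · 6.971/(14.8 + 6.971) = 1.412 mV.

V_A ≈ 1.41 mV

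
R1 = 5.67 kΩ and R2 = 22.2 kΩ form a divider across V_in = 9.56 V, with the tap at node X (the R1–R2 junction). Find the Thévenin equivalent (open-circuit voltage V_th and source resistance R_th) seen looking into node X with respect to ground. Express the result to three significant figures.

V_th ≈ 7.62 V, R_th ≈ 4.52 kΩ

With X open, the divider is unloaded: V_th = 9.56 × 22.2/27.87 = 7.615 V.
With V_in suppressed (replaced by a short), R_th = R1 ‖ R2 = (5.670 × 22.2)/(5.670 + 22.2) = 4.516 kΩ.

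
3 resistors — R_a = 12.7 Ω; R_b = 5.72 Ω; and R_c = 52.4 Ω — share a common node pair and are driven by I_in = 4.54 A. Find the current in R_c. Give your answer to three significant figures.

ΣG = 1/12.7 + 1/5.72 + 1/52.4 = 0.2726.
Current divider: I(R_c) = I_in · G_k/ΣG = 4.54 × (0.01908/0.2726) = 4.54 × 0.06999 = 0.3178 A.

I ≈ 0.318 A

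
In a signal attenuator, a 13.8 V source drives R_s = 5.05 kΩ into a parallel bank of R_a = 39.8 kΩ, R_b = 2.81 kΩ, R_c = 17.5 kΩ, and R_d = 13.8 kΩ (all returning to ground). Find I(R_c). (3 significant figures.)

I ≈ 0.220 mA

Combine the parallel branches: R_p = (1/39.8 + 1/2.81 + 1/17.5 + 1/13.8)⁻¹ = 1.958 kΩ.
Node voltage V_A = V_DC · R_p/(R_s + R_p) = 13.8 × 0.2794 = 3.856 V.
Branch current I = V_A/R_c = 3.856/17.5 = 0.2204 mA.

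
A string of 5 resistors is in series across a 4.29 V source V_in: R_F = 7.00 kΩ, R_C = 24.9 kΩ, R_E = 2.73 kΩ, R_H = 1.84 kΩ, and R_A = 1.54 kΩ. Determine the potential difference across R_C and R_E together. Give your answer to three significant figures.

V ≈ 3.12 V

Total series resistance ΣR = 7.00 + 24.9 + 2.73 + 1.84 + 1.54 = 38.01 kΩ.
R_{R_C..R_E} = 24.9 + 2.73 = 27.63 kΩ.
V = V_in · R/ΣR = 4.29 × 0.7269 = 3.118 V.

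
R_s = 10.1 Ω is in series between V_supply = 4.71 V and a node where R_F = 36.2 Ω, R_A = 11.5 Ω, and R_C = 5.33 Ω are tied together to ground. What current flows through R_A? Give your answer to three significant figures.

Equivalent of the parallel group: R_p = 3.309 Ω.
V_A by voltage divider: V_A = 4.71 × 3.309/(10.1 + 3.309) = 1.162 V.
Branch current I = V_A/R_A = 1.162/11.5 = 0.1011 A.

I ≈ 0.101 A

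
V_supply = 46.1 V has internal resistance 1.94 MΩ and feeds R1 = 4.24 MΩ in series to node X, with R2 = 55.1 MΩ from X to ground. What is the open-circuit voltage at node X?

R1' = 1.94 + 4.24 = 6.180 MΩ (source resistance + R1).
With X open, the divider is unloaded: V_th = 46.1 × 55.1/61.28 = 41.45 V.

V_th ≈ 41.5 V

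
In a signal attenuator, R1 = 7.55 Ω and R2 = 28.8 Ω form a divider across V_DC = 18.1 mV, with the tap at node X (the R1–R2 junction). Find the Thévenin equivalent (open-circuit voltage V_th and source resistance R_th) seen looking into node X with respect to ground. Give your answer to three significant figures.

V_th ≈ 14.3 mV, R_th ≈ 5.98 Ω

Open-circuit (no load on X): V_th = V_DC · R2/(R1 + R2) = 18.1 × 28.8/(7.550 + 28.8) = 14.34 mV.
Looking into X with the source shorted: R_th = R1·R2/(R1+R2) = 7.550 × 28.8/36.35 = 5.982 Ω.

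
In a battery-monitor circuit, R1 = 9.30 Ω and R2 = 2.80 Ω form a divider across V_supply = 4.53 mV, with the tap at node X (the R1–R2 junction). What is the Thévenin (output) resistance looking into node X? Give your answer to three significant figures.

R_th ≈ 2.15 Ω

Zeroing V_supply shorts the top of R1 to ground, so R_th = R1 ‖ R2 = 2.152 Ω.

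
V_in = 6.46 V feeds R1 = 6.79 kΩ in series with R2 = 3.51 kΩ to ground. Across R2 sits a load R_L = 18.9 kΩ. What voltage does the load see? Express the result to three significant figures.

First combine the lower leg with the load: R2 ‖ R_L = 2.960 kΩ.
Now apply the divider: V_out = 6.46 × 0.3036 = 1.961 V.

V_out ≈ 1.96 V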